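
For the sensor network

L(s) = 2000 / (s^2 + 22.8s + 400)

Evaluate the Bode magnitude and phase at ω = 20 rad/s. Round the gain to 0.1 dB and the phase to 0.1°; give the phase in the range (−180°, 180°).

At s = jω = j20:
quadratic: (j20)² + 22.8·j20 + 400 = 0 + j456 → |·| ≈ 456, ∠ ≈ 90.00°
|L| = 2000 / 456 ≈ 4.386
Gain = 20 log₁₀(4.386) ≈ 12.84 dB
∠L = 0.00° − 90.00° = -90.00°

12.8 dB, -90.0°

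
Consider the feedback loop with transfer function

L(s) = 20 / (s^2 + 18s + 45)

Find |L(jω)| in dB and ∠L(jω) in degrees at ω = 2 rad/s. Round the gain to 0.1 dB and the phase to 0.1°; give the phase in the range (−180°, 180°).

-8.7 dB, -41.3°

Substitute s = j2:
Numerator: 20 = 20 + j0
Denominator: (j2)^2 + 18(j2) + 45 = 41 + j36
|N| = √(20² + 0²) ≈ 20, ∠N ≈ 0.00°
|D| = √(41² + 36²) ≈ 54.562, ∠D ≈ 41.28°
|L| = 20 / 54.562 ≈ 0.36656
Gain = 20 log₁₀(0.36656) ≈ -8.72 dB
∠L = 0.00° − 41.28° = -41.28°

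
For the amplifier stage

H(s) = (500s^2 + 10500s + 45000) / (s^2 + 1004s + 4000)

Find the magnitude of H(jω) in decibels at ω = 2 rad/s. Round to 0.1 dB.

20.6 dB

Substitute s = j2:
Numerator: 500(j2)^2 + 10500(j2) + 45000 = 43000 + j21000
Denominator: (j2)^2 + 1004(j2) + 4000 = 3996 + j2008
|N| = √(43000² + 21000²) ≈ 47854, ∠N ≈ 26.03°
|D| = √(3996² + 2008²) ≈ 4472.1, ∠D ≈ 26.68°
|H| = 47854 / 4472.1 ≈ 10.701
Gain = 20 log₁₀(10.701) ≈ 20.59 dB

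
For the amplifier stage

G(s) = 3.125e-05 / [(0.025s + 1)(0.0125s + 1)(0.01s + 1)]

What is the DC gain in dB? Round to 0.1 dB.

G(0) = 3.125e-05 · 1 / 1 = 3.125e-05
20 log₁₀(3.125e-05) ≈ -90.10 dB

-90.1 dB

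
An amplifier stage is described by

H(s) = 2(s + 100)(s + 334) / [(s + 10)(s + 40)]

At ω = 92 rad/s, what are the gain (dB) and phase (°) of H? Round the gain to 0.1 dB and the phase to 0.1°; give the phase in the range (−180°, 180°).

At s = jω = j92:
zero (s+100): 100 + j92 → |·| = √(100²+92²) = √18464 ≈ 135.88, ∠ = arctan(92/100) ≈ 42.61°
zero (s+334): 334 + j92 → |·| = √(334²+92²) = √120020 ≈ 346.44, ∠ = arctan(92/334) ≈ 15.40°
pole (s+10): 10 + j92 → |·| = √(10²+92²) = √8564 ≈ 92.542, ∠ = arctan(92/10) ≈ 83.80°
pole (s+40): 40 + j92 → |·| = √(40²+92²) = √10064 ≈ 100.32, ∠ = arctan(92/40) ≈ 66.50°
|H| = 2 · 47074 / 9283.8 ≈ 10.141
Gain = 20 log₁₀(10.141) ≈ 20.12 dB
∠H = 58.01° − 150.30° = -92.29°

20.1 dB, -92.3°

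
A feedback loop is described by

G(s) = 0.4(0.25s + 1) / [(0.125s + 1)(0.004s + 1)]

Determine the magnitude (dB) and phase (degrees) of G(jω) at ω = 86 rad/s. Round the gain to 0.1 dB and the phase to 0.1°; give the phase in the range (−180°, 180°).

-2.5 dB, -16.3°

At ω = 86 rad/s:
zero (1 + j86·0.25) = 1 + j21.5 → |·| ≈ 21.523, ∠ ≈ 87.34°
pole (1 + j86·0.125) = 1 + j10.75 → |·| ≈ 10.796, ∠ ≈ 84.69°
pole (1 + j86·0.004) = 1 + j0.344 → |·| ≈ 1.0575, ∠ ≈ 18.98°
|G| = 0.4 · 21.523 / (10.796 · 1.0575) ≈ 0.75408
Gain = 20 log₁₀(0.75408) ≈ -2.45 dB
∠G = (87.34°) − (84.69° + 18.98°) = -16.33°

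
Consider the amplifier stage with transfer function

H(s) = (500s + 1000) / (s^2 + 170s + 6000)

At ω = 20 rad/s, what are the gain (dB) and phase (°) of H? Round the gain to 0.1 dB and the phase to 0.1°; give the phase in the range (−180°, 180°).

Substitute s = j20:
Numerator: 500(j20) + 1000 = 1000 + j10000
Denominator: (j20)^2 + 170(j20) + 6000 = 5600 + j3400
|N| = √(1000² + 10000²) ≈ 10050, ∠N ≈ 84.29°
|D| = √(5600² + 3400²) ≈ 6551.3, ∠D ≈ 31.26°
|H| = 10050 / 6551.3 ≈ 1.534
Gain = 20 log₁₀(1.534) ≈ 3.72 dB
∠H = 84.29° − 31.26° = 53.03°

3.7 dB, 53.0°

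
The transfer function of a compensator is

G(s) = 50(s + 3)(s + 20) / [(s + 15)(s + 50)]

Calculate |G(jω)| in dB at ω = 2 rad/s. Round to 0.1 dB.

13.6 dB

At s = jω = j2:
zero (s+3): 3 + j2 → |·| = √(3²+2²) = √13 ≈ 3.6056, ∠ = arctan(2/3) ≈ 33.69°
zero (s+20): 20 + j2 → |·| = √(20²+2²) = √404 ≈ 20.1, ∠ = arctan(2/20) ≈ 5.71°
pole (s+15): 15 + j2 → |·| = √(15²+2²) = √229 ≈ 15.133, ∠ = arctan(2/15) ≈ 7.59°
pole (s+50): 50 + j2 → |·| = √(50²+2²) = √2504 ≈ 50.04, ∠ = arctan(2/50) ≈ 2.29°
|G| = 50 · 72.473 / 757.26 ≈ 4.7852
Gain = 20 log₁₀(4.7852) ≈ 13.60 dB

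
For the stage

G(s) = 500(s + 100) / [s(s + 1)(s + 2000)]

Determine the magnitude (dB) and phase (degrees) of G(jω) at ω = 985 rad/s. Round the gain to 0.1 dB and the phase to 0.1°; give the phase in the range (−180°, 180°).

At s = jω = j985:
zero (s+100): 100 + j985 → |·| = √(100²+985²) = √980225 ≈ 990.06, ∠ = arctan(985/100) ≈ 84.20°
pole (s+1): 1 + j985 → |·| = √(1²+985²) = √970226 ≈ 985, ∠ = arctan(985/1) ≈ 89.94°
pole (s+2000): 2000 + j985 → |·| = √(2000²+985²) = √4970225 ≈ 2229.4, ∠ = arctan(985/2000) ≈ 26.22°
pole at origin: |s| = 985, ∠ = 90.00° (in denominator)
|G| = 500 · 990.06 / 2.163e+09 ≈ 0.00022886
Gain = 20 log₁₀(0.00022886) ≈ -72.81 dB
∠G = 84.20° − 206.16° = -121.96°

-72.8 dB, -122.0°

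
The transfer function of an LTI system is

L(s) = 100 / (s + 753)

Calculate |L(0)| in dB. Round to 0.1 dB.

-17.5 dB

L(0) = 100 / 753 ≈ 0.1328
20 log₁₀(0.1328) ≈ -17.54 dB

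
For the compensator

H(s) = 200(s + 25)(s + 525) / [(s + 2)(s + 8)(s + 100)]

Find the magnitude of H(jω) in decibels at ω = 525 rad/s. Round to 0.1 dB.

At s = jω = j525:
zero (s+25): 25 + j525 → |·| = √(25²+525²) = √276250 ≈ 525.59, ∠ = arctan(525/25) ≈ 87.27°
zero (s+525): 525 + j525 → |·| = √(525²+525²) = √551250 ≈ 742.46, ∠ = arctan(525/525) ≈ 45.00°
pole (s+2): 2 + j525 → |·| = √(2²+525²) = √275629 ≈ 525, ∠ = arctan(525/2) ≈ 89.78°
pole (s+8): 8 + j525 → |·| = √(8²+525²) = √275689 ≈ 525.06, ∠ = arctan(525/8) ≈ 89.13°
pole (s+100): 100 + j525 → |·| = √(100²+525²) = √285625 ≈ 534.44, ∠ = arctan(525/100) ≈ 79.22°
|H| = 200 · 3.9023e+05 / 1.4732e+08 ≈ 0.52977
Gain = 20 log₁₀(0.52977) ≈ -5.52 dB

-5.5 dB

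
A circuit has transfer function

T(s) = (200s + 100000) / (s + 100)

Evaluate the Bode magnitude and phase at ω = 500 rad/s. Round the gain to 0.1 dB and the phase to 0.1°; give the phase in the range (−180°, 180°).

Substitute s = j500:
Numerator: 200(j500) + 100000 = 100000 + j100000
Denominator: (j500) + 100 = 100 + j500
|N| = √(100000² + 100000²) ≈ 1.4142e+05, ∠N ≈ 45.00°
|D| = √(100² + 500²) ≈ 509.9, ∠D ≈ 78.69°
|T| = 1.4142e+05 / 509.9 ≈ 277.35
Gain = 20 log₁₀(277.35) ≈ 48.86 dB
∠T = 45.00° − 78.69° = -33.69°

48.9 dB, -33.7°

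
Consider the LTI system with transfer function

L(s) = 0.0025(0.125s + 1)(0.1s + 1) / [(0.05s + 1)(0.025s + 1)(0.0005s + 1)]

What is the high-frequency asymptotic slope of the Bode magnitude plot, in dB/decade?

Each pole contributes −20 dB/decade at high frequency; each zero contributes +20 dB/decade.
Net: 2 zero(s) − 3 pole(s) → -20 dB/decade.

-20 dB/decade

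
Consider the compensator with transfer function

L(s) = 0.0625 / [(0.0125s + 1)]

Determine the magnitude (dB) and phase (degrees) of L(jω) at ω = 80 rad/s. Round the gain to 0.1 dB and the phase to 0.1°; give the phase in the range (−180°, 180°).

At ω = 80 rad/s:
pole (1 + j80·0.0125) = 1 + j1 → |·| ≈ 1.4142, ∠ ≈ 45.00°
|L| = 0.0625 · 1 / (1.4142) ≈ 0.044195
Gain = 20 log₁₀(0.044195) ≈ -27.09 dB
∠L = (0°) − (45.00°) = -45.00°

-27.1 dB, -45.0°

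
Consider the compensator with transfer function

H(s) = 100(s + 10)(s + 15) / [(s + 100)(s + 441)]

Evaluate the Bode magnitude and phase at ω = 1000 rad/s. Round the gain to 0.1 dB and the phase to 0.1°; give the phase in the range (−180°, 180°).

At s = jω = j1000:
zero (s+10): 10 + j1000 → |·| = √(10²+1000²) = √1000100 ≈ 1000, ∠ = arctan(1000/10) ≈ 89.43°
zero (s+15): 15 + j1000 → |·| = √(15²+1000²) = √1000225 ≈ 1000.1, ∠ = arctan(1000/15) ≈ 89.14°
pole (s+100): 100 + j1000 → |·| = √(100²+1000²) = √1010000 ≈ 1005, ∠ = arctan(1000/100) ≈ 84.29°
pole (s+441): 441 + j1000 → |·| = √(441²+1000²) = √1194481 ≈ 1092.9, ∠ = arctan(1000/441) ≈ 66.20°
|H| = 100 · 1.0001e+06 / 1.0984e+06 ≈ 91.051
Gain = 20 log₁₀(91.051) ≈ 39.19 dB
∠H = 178.57° − 150.49° = 28.08°

39.2 dB, 28.1°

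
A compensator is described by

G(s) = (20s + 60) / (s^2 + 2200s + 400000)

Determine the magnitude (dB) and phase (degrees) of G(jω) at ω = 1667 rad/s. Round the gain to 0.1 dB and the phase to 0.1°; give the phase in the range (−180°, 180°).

-42.4 dB, -33.1°

Substitute s = j1667:
Numerator: 20(j1667) + 60 = 60 + j33340
Denominator: (j1667)^2 + 2200(j1667) + 400000 = -2378889 + j3667400
|N| = √(60² + 33340²) ≈ 33340, ∠N ≈ 89.90°
|D| = √(2378889² + 3667400²) ≈ 4.3714e+06, ∠D ≈ 122.97°
|G| = 33340 / 4.3714e+06 ≈ 0.0076268
Gain = 20 log₁₀(0.0076268) ≈ -42.35 dB
∠G = 89.90° − 122.97° = -33.07°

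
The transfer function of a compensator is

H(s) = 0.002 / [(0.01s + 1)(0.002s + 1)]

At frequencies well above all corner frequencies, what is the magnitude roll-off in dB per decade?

-40 dB/decade

Each pole contributes −20 dB/decade at high frequency; each zero contributes +20 dB/decade.
Net: 0 zero(s) − 2 pole(s) → -40 dB/decade.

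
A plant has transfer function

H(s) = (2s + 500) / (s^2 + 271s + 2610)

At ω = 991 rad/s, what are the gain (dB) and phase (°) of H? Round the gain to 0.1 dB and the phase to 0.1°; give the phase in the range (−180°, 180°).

Substitute s = j991:
Numerator: 2(j991) + 500 = 500 + j1982
Denominator: (j991)^2 + 271(j991) + 2610 = -979471 + j268561
|N| = √(500² + 1982²) ≈ 2044.1, ∠N ≈ 75.84°
|D| = √(979471² + 268561²) ≈ 1.0156e+06, ∠D ≈ 164.67°
|H| = 2044.1 / 1.0156e+06 ≈ 0.0020127
Gain = 20 log₁₀(0.0020127) ≈ -53.92 dB
∠H = 75.84° − 164.67° = -88.83°

-53.9 dB, -88.8°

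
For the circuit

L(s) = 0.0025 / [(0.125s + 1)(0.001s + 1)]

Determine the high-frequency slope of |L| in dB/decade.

Each pole contributes −20 dB/decade at high frequency; each zero contributes +20 dB/decade.
Net: 0 zero(s) − 2 pole(s) → -40 dB/decade.

-40 dB/decade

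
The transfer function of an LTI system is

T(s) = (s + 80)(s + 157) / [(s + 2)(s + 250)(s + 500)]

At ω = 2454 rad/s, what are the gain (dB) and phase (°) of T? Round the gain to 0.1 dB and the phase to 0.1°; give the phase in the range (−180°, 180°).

-68.0 dB, -78.1°

At s = jω = j2454:
zero (s+80): 80 + j2454 → |·| = √(80²+2454²) = √6028516 ≈ 2455.3, ∠ = arctan(2454/80) ≈ 88.13°
zero (s+157): 157 + j2454 → |·| = √(157²+2454²) = √6046765 ≈ 2459, ∠ = arctan(2454/157) ≈ 86.34°
pole (s+2): 2 + j2454 → |·| = √(2²+2454²) = √6022120 ≈ 2454, ∠ = arctan(2454/2) ≈ 89.95°
pole (s+250): 250 + j2454 → |·| = √(250²+2454²) = √6084616 ≈ 2466.7, ∠ = arctan(2454/250) ≈ 84.18°
pole (s+500): 500 + j2454 → |·| = √(500²+2454²) = √6272116 ≈ 2504.4, ∠ = arctan(2454/500) ≈ 78.48°
|T| = 1 · 6.0376e+06 / 1.516e+10 ≈ 0.00039826
Gain = 20 log₁₀(0.00039826) ≈ -68.00 dB
∠T = 174.47° − 252.61° = -78.14°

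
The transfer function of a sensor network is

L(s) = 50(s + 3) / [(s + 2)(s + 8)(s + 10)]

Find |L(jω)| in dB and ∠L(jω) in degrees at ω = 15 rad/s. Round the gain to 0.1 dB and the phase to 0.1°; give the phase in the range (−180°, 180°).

At s = jω = j15:
zero (s+3): 3 + j15 → |·| = √(3²+15²) = √234 ≈ 15.297, ∠ = arctan(15/3) ≈ 78.69°
pole (s+2): 2 + j15 → |·| = √(2²+15²) = √229 ≈ 15.133, ∠ = arctan(15/2) ≈ 82.41°
pole (s+8): 8 + j15 → |·| = √(8²+15²) = √289 ≈ 17, ∠ = arctan(15/8) ≈ 61.93°
pole (s+10): 10 + j15 → |·| = √(10²+15²) = √325 ≈ 18.028, ∠ = arctan(15/10) ≈ 56.31°
|L| = 50 · 15.297 / 4637.9 ≈ 0.16491
Gain = 20 log₁₀(0.16491) ≈ -15.66 dB
∠L = 78.69° − 200.65° = -121.96°

-15.7 dB, -122.0°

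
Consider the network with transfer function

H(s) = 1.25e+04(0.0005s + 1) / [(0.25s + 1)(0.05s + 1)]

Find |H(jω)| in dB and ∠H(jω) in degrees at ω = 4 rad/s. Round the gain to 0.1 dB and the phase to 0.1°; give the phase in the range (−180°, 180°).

At ω = 4 rad/s:
zero (1 + j4·0.0005) = 1 + j0.002 → |·| ≈ 1, ∠ ≈ 0.11°
pole (1 + j4·0.25) = 1 + j1 → |·| ≈ 1.4142, ∠ ≈ 45.00°
pole (1 + j4·0.05) = 1 + j0.2 → |·| ≈ 1.0198, ∠ ≈ 11.31°
|H| = 1.25e+04 · 1 / (1.4142 · 1.0198) ≈ 8667.3
Gain = 20 log₁₀(8667.3) ≈ 78.76 dB
∠H = (0.11°) − (45.00° + 11.31°) = -56.20°

78.8 dB, -56.2°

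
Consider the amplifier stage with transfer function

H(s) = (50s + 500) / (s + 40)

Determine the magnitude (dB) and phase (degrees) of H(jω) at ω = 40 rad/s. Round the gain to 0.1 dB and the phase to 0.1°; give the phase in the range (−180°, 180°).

Substitute s = j40:
Numerator: 50(j40) + 500 = 500 + j2000
Denominator: (j40) + 40 = 40 + j40
|N| = √(500² + 2000²) ≈ 2061.6, ∠N ≈ 75.96°
|D| = √(40² + 40²) ≈ 56.569, ∠D ≈ 45.00°
|H| = 2061.6 / 56.569 ≈ 36.444
Gain = 20 log₁₀(36.444) ≈ 31.23 dB
∠H = 75.96° − 45.00° = 30.96°

31.2 dB, 31.0°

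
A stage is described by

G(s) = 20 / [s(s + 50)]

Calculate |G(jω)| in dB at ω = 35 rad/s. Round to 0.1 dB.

At s = jω = j35:
pole (s+50): 50 + j35 → |·| = √(50²+35²) = √3725 ≈ 61.033, ∠ = arctan(35/50) ≈ 34.99°
pole at origin: |s| = 35, ∠ = 90.00° (in denominator)
|G| = 20 / 2136.2 ≈ 0.0093624
Gain = 20 log₁₀(0.0093624) ≈ -40.57 dB

-40.6 dB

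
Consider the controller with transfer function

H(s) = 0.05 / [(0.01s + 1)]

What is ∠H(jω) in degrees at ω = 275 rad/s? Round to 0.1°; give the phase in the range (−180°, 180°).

At ω = 275 rad/s:
pole (1 + j275·0.01) = 1 + j2.75 → |·| ≈ 2.9262, ∠ ≈ 70.02°
∠H = (0°) − (70.02°) = -70.02°

-70.0°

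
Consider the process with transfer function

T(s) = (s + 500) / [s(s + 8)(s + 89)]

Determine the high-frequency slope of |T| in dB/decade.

-40 dB/decade

Each pole contributes −20 dB/decade at high frequency; each zero contributes +20 dB/decade.
Net: 1 zero(s) − 3 pole(s) → -40 dB/decade.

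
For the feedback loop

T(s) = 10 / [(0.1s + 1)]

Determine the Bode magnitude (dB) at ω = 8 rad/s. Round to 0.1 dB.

17.9 dB

At ω = 8 rad/s:
pole (1 + j8·0.1) = 1 + j0.8 → |·| ≈ 1.2806, ∠ ≈ 38.66°
|T| = 10 · 1 / (1.2806) ≈ 7.8088
Gain = 20 log₁₀(7.8088) ≈ 17.85 dB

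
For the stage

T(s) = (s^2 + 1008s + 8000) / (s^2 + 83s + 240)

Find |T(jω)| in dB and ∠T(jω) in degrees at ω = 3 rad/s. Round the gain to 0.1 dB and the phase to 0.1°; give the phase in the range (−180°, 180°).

Substitute s = j3:
Numerator: (j3)^2 + 1008(j3) + 8000 = 7991 + j3024
Denominator: (j3)^2 + 83(j3) + 240 = 231 + j249
|N| = √(7991² + 3024²) ≈ 8544, ∠N ≈ 20.73°
|D| = √(231² + 249²) ≈ 339.65, ∠D ≈ 47.15°
|T| = 8544 / 339.65 ≈ 25.155
Gain = 20 log₁₀(25.155) ≈ 28.01 dB
∠T = 20.73° − 47.15° = -26.42°

28.0 dB, -26.4°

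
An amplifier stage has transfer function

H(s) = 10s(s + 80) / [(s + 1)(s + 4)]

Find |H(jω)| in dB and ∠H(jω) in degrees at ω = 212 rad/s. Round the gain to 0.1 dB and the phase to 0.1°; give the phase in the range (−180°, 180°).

At s = jω = j212:
zero (s+80): 80 + j212 → |·| = √(80²+212²) = √51344 ≈ 226.59, ∠ = arctan(212/80) ≈ 69.33°
zero at origin: s = j212 → |·| = 212, ∠ = 90.00°
pole (s+1): 1 + j212 → |·| = √(1²+212²) = √44945 ≈ 212, ∠ = arctan(212/1) ≈ 89.73°
pole (s+4): 4 + j212 → |·| = √(4²+212²) = √44960 ≈ 212.04, ∠ = arctan(212/4) ≈ 88.92°
|H| = 10 · 48037 / 44952 ≈ 10.686
Gain = 20 log₁₀(10.686) ≈ 20.58 dB
∠H = 159.33° − 178.65° = -19.32°

20.6 dB, -19.3°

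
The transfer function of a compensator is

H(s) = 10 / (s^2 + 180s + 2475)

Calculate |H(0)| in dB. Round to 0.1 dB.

-47.9 dB

H(0) = 10 / 2475 ≈ 0.0040404
20 log₁₀(0.0040404) ≈ -47.87 dB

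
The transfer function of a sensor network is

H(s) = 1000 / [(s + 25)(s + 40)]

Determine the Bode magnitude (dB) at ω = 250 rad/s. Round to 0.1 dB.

At s = jω = j250:
pole (s+25): 25 + j250 → |·| = √(25²+250²) = √63125 ≈ 251.25, ∠ = arctan(250/25) ≈ 84.29°
pole (s+40): 40 + j250 → |·| = √(40²+250²) = √64100 ≈ 253.18, ∠ = arctan(250/40) ≈ 80.91°
|H| = 1000 / 63611 ≈ 0.015721
Gain = 20 log₁₀(0.015721) ≈ -36.07 dB

-36.1 dB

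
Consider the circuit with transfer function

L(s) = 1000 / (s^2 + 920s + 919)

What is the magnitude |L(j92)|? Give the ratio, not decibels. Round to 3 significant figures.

Substitute s = j92:
Numerator: 1000 = 1000 + j0
Denominator: (j92)^2 + 920(j92) + 919 = -7545 + j84640
|N| = √(1000² + 0²) ≈ 1000, ∠N ≈ 0.00°
|D| = √(7545² + 84640²) ≈ 84976, ∠D ≈ 95.09°
|L| = 1000 / 84976 ≈ 0.011768

0.0118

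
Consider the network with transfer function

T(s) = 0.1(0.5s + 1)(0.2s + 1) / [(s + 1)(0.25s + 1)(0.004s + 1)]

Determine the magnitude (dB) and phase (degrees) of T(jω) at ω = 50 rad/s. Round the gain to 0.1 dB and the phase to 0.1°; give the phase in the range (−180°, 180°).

At ω = 50 rad/s:
zero (1 + j50·0.5) = 1 + j25 → |·| ≈ 25.02, ∠ ≈ 87.71°
zero (1 + j50·0.2) = 1 + j10 → |·| ≈ 10.05, ∠ ≈ 84.29°
pole (1 + j50·1) = 1 + j50 → |·| ≈ 50.01, ∠ ≈ 88.85°
pole (1 + j50·0.25) = 1 + j12.5 → |·| ≈ 12.54, ∠ ≈ 85.43°
pole (1 + j50·0.004) = 1 + j0.2 → |·| ≈ 1.0198, ∠ ≈ 11.31°
|T| = 0.1 · 25.02 · 10.05 / (50.01 · 12.54 · 1.0198) ≈ 0.039317
Gain = 20 log₁₀(0.039317) ≈ -28.11 dB
∠T = (87.71° + 84.29°) − (88.85° + 85.43° + 11.31°) = -13.59°

-28.1 dB, -13.6°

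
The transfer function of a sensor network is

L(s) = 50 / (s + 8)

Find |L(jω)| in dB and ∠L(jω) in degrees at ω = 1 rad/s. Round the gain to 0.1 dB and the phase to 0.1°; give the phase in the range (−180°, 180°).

15.9 dB, -7.1°

At s = jω = j1:
pole (s+8): 8 + j1 → |·| = √(8²+1²) = √65 ≈ 8.0623, ∠ = arctan(1/8) ≈ 7.13°
|L| = 50 / 8.0623 ≈ 6.2017
Gain = 20 log₁₀(6.2017) ≈ 15.85 dB
∠L = 0.00° − 7.13° = -7.13°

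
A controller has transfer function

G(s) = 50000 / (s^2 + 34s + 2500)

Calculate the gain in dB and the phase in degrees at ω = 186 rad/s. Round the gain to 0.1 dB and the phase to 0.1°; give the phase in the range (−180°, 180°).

At s = jω = j186:
quadratic: (j186)² + 34·j186 + 2500 = -32096 + j6324 → |·| ≈ 32713, ∠ ≈ 168.85°
|G| = 50000 / 32713 ≈ 1.5284
Gain = 20 log₁₀(1.5284) ≈ 3.68 dB
∠G = 0.00° − 168.85° = -168.85°

3.7 dB, -168.9°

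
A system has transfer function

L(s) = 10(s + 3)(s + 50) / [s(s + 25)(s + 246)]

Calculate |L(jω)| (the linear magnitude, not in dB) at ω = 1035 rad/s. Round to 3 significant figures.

0.00941

At s = jω = j1035:
zero (s+3): 3 + j1035 → |·| = √(3²+1035²) = √1071234 ≈ 1035, ∠ = arctan(1035/3) ≈ 89.83°
zero (s+50): 50 + j1035 → |·| = √(50²+1035²) = √1073725 ≈ 1036.2, ∠ = arctan(1035/50) ≈ 87.23°
pole (s+25): 25 + j1035 → |·| = √(25²+1035²) = √1071850 ≈ 1035.3, ∠ = arctan(1035/25) ≈ 88.62°
pole (s+246): 246 + j1035 → |·| = √(246²+1035²) = √1131741 ≈ 1063.8, ∠ = arctan(1035/246) ≈ 76.63°
pole at origin: |s| = 1035, ∠ = 90.00° (in denominator)
|L| = 10 · 1.0725e+06 / 1.1399e+09 ≈ 0.0094087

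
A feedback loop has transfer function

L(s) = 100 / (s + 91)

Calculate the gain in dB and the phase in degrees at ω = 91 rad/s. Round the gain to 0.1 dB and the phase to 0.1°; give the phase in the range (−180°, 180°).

Substitute s = j91:
Numerator: 100 = 100 + j0
Denominator: (j91) + 91 = 91 + j91
|N| = √(100² + 0²) ≈ 100, ∠N ≈ 0.00°
|D| = √(91² + 91²) ≈ 128.69, ∠D ≈ 45.00°
|L| = 100 / 128.69 ≈ 0.77706
Gain = 20 log₁₀(0.77706) ≈ -2.19 dB
∠L = 0.00° − 45.00° = -45.00°

-2.2 dB, -45.0°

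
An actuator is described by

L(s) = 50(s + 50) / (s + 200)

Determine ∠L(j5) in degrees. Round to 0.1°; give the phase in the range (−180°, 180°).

4.3°

At s = jω = j5:
zero (s+50): 50 + j5 → |·| = √(50²+5²) = √2525 ≈ 50.249, ∠ = arctan(5/50) ≈ 5.71°
pole (s+200): 200 + j5 → |·| = √(200²+5²) = √40025 ≈ 200.06, ∠ = arctan(5/200) ≈ 1.43°
∠L = 5.71° − 1.43° = 4.28°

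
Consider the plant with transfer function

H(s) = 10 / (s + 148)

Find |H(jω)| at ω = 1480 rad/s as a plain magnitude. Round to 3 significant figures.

0.00672

Substitute s = j1480:
Numerator: 10 = 10 + j0
Denominator: (j1480) + 148 = 148 + j1480
|N| = √(10² + 0²) ≈ 10, ∠N ≈ 0.00°
|D| = √(148² + 1480²) ≈ 1487.4, ∠D ≈ 84.29°
|H| = 10 / 1487.4 ≈ 0.0067231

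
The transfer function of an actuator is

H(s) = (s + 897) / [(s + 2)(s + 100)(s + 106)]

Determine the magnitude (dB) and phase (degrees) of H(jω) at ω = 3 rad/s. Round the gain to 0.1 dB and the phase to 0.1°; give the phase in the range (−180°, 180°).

-32.6 dB, -59.5°

At s = jω = j3:
zero (s+897): 897 + j3 → |·| = √(897²+3²) = √804618 ≈ 897.01, ∠ = arctan(3/897) ≈ 0.19°
pole (s+2): 2 + j3 → |·| = √(2²+3²) = √13 ≈ 3.6056, ∠ = arctan(3/2) ≈ 56.31°
pole (s+100): 100 + j3 → |·| = √(100²+3²) = √10009 ≈ 100.04, ∠ = arctan(3/100) ≈ 1.72°
pole (s+106): 106 + j3 → |·| = √(106²+3²) = √11245 ≈ 106.04, ∠ = arctan(3/106) ≈ 1.62°
|H| = 1 · 897.01 / 38249 ≈ 0.023452
Gain = 20 log₁₀(0.023452) ≈ -32.60 dB
∠H = 0.19° − 59.65° = -59.46°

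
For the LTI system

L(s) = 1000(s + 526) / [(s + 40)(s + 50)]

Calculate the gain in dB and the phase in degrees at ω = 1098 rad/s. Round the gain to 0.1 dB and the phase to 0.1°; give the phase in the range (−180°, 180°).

At s = jω = j1098:
zero (s+526): 526 + j1098 → |·| = √(526²+1098²) = √1482280 ≈ 1217.5, ∠ = arctan(1098/526) ≈ 64.40°
pole (s+40): 40 + j1098 → |·| = √(40²+1098²) = √1207204 ≈ 1098.7, ∠ = arctan(1098/40) ≈ 87.91°
pole (s+50): 50 + j1098 → |·| = √(50²+1098²) = √1208104 ≈ 1099.1, ∠ = arctan(1098/50) ≈ 87.39°
|L| = 1000 · 1217.5 / 1.2076e+06 ≈ 1.0082
Gain = 20 log₁₀(1.0082) ≈ 0.07 dB
∠L = 64.40° − 175.30° = -110.90°

0.1 dB, -110.9°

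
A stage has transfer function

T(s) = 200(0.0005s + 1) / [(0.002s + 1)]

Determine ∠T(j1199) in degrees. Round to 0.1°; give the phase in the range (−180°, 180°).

-36.4°

At ω = 1199 rad/s:
zero (1 + j1199·0.0005) = 1 + j0.5995 → |·| ≈ 1.1659, ∠ ≈ 30.94°
pole (1 + j1199·0.002) = 1 + j2.398 → |·| ≈ 2.5982, ∠ ≈ 67.36°
∠T = (30.94°) − (67.36°) = -36.42°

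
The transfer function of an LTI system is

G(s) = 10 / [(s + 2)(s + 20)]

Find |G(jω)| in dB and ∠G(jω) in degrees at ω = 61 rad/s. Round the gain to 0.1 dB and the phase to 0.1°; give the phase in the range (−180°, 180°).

-51.9 dB, -160.0°

At s = jω = j61:
pole (s+2): 2 + j61 → |·| = √(2²+61²) = √3725 ≈ 61.033, ∠ = arctan(61/2) ≈ 88.12°
pole (s+20): 20 + j61 → |·| = √(20²+61²) = √4121 ≈ 64.195, ∠ = arctan(61/20) ≈ 71.85°
|G| = 10 / 3918 ≈ 0.0025523
Gain = 20 log₁₀(0.0025523) ≈ -51.86 dB
∠G = 0.00° − 159.97° = -159.97°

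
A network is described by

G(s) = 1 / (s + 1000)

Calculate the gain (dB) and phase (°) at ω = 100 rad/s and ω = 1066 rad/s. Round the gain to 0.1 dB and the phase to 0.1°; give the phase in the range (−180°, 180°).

Substitute s = j100:
Numerator: 1 = 1 + j0
Denominator: (j100) + 1000 = 1000 + j100
|N| = √(1² + 0²) ≈ 1, ∠N ≈ 0.00°
|D| = √(1000² + 100²) ≈ 1005, ∠D ≈ 5.71°
|G| = 1 / 1005 ≈ 0.00099502
Gain = 20 log₁₀(0.00099502) ≈ -60.04 dB
∠G = 0.00° − 5.71° = -5.71°

Substitute s = j1066:
Numerator: 1 = 1 + j0
Denominator: (j1066) + 1000 = 1000 + j1066
|N| = √(1² + 0²) ≈ 1, ∠N ≈ 0.00°
|D| = √(1000² + 1066²) ≈ 1461.6, ∠D ≈ 46.83°
|G| = 1 / 1461.6 ≈ 0.00068418
Gain = 20 log₁₀(0.00068418) ≈ -63.30 dB
∠G = 0.00° − 46.83° = -46.83°

ω = 100: -60.0 dB, -5.7°; ω = 1066: -63.3 dB, -46.8°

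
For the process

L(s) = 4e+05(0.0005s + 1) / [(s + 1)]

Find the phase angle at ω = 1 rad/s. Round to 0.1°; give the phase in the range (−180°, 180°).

-45.0°

At ω = 1 rad/s:
zero (1 + j1·0.0005) = 1 + j0.0005 → |·| ≈ 1, ∠ ≈ 0.03°
pole (1 + j1·1) = 1 + j1 → |·| ≈ 1.4142, ∠ ≈ 45.00°
∠L = (0.03°) − (45.00°) = -44.97°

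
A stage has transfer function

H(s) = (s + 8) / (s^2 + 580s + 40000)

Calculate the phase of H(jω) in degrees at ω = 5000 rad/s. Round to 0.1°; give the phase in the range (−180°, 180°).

-83.5°

Substitute s = j5000:
Numerator: (j5000) + 8 = 8 + j5000
Denominator: (j5000)^2 + 580(j5000) + 40000 = -24960000 + j2900000
|N| = √(8² + 5000²) ≈ 5000, ∠N ≈ 89.91°
|D| = √(24960000² + 2900000²) ≈ 2.5128e+07, ∠D ≈ 173.37°
∠H = 89.91° − 173.37° = -83.46°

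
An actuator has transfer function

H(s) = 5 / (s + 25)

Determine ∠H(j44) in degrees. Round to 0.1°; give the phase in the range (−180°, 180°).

At s = jω = j44:
pole (s+25): 25 + j44 → |·| = √(25²+44²) = √2561 ≈ 50.606, ∠ = arctan(44/25) ≈ 60.40°
∠H = 0.00° − 60.40° = -60.40°

-60.4°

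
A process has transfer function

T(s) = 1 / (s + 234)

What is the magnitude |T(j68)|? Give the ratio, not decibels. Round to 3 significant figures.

0.00410

At s = jω = j68:
pole (s+234): 234 + j68 → |·| = √(234²+68²) = √59380 ≈ 243.68, ∠ = arctan(68/234) ≈ 16.20°
|T| = 1 / 243.68 ≈ 0.0041037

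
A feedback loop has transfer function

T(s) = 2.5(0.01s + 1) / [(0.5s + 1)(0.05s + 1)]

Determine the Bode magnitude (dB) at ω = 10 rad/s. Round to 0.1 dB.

At ω = 10 rad/s:
zero (1 + j10·0.01) = 1 + j0.1 → |·| ≈ 1.005, ∠ ≈ 5.71°
pole (1 + j10·0.5) = 1 + j5 → |·| ≈ 5.099, ∠ ≈ 78.69°
pole (1 + j10·0.05) = 1 + j0.5 → |·| ≈ 1.118, ∠ ≈ 26.57°
|T| = 2.5 · 1.005 / (5.099 · 1.118) ≈ 0.44074
Gain = 20 log₁₀(0.44074) ≈ -7.12 dB

-7.1 dB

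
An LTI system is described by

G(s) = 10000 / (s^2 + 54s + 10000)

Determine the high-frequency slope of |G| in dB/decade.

-40 dB/decade

Each pole contributes −20 dB/decade at high frequency; each zero contributes +20 dB/decade.
Net: 0 zero(s) − 2 pole(s) → -40 dB/decade.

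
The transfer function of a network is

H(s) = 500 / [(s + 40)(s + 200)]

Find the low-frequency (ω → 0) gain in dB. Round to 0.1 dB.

-24.1 dB

H(0) = 500 / (40·200) = 0.0625
20 log₁₀(0.0625) ≈ -24.08 dB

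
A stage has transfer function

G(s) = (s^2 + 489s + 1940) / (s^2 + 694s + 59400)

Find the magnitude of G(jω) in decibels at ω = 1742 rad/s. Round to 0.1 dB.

Substitute s = j1742:
Numerator: (j1742)^2 + 489(j1742) + 1940 = -3032624 + j851838
Denominator: (j1742)^2 + 694(j1742) + 59400 = -2975164 + j1208948
|N| = √(3032624² + 851838²) ≈ 3.15e+06, ∠N ≈ 164.31°
|D| = √(2975164² + 1208948²) ≈ 3.2114e+06, ∠D ≈ 157.89°
|G| = 3.15e+06 / 3.2114e+06 ≈ 0.98088
Gain = 20 log₁₀(0.98088) ≈ -0.17 dB

-0.2 dB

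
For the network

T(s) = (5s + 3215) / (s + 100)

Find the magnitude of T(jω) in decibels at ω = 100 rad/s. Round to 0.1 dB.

27.2 dB

Substitute s = j100:
Numerator: 5(j100) + 3215 = 3215 + j500
Denominator: (j100) + 100 = 100 + j100
|N| = √(3215² + 500²) ≈ 3253.6, ∠N ≈ 8.84°
|D| = √(100² + 100²) ≈ 141.42, ∠D ≈ 45.00°
|T| = 3253.6 / 141.42 ≈ 23.007
Gain = 20 log₁₀(23.007) ≈ 27.24 dB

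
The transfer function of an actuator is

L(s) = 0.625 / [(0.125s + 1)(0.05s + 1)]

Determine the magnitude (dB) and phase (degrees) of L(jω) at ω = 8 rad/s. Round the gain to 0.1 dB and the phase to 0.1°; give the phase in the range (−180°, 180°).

At ω = 8 rad/s:
pole (1 + j8·0.125) = 1 + j1 → |·| ≈ 1.4142, ∠ ≈ 45.00°
pole (1 + j8·0.05) = 1 + j0.4 → |·| ≈ 1.077, ∠ ≈ 21.80°
|L| = 0.625 · 1 / (1.4142 · 1.077) ≈ 0.41035
Gain = 20 log₁₀(0.41035) ≈ -7.74 dB
∠L = (0°) − (45.00° + 21.80°) = -66.80°

-7.7 dB, -66.8°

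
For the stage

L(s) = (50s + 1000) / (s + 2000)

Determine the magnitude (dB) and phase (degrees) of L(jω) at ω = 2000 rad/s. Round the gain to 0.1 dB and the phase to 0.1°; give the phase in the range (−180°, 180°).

Substitute s = j2000:
Numerator: 50(j2000) + 1000 = 1000 + j100000
Denominator: (j2000) + 2000 = 2000 + j2000
|N| = √(1000² + 100000²) ≈ 1e+05, ∠N ≈ 89.43°
|D| = √(2000² + 2000²) ≈ 2828.4, ∠D ≈ 45.00°
|L| = 1e+05 / 2828.4 ≈ 35.356
Gain = 20 log₁₀(35.356) ≈ 30.97 dB
∠L = 89.43° − 45.00° = 44.43°

31.0 dB, 44.4°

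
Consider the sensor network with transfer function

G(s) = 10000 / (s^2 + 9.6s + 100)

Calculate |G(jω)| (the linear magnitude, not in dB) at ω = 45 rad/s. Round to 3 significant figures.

5.07

At s = jω = j45:
quadratic: (j45)² + 9.6·j45 + 100 = -1925 + j432 → |·| ≈ 1972.9, ∠ ≈ 167.35°
|G| = 10000 / 1972.9 ≈ 5.0687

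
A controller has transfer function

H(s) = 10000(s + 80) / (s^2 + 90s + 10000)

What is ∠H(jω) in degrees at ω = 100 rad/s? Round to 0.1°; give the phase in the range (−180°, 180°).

-38.7°

At s = jω = j100:
zero (s+80): 80 + j100 → |·| = √(80²+100²) = √16400 ≈ 128.06, ∠ = arctan(100/80) ≈ 51.34°
quadratic: (j100)² + 90·j100 + 10000 = 0 + j9000 → |·| ≈ 9000, ∠ ≈ 90.00°
∠H = 51.34° − 90.00° = -38.66°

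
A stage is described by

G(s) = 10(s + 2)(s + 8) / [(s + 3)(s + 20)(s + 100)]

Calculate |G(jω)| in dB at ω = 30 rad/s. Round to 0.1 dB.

At s = jω = j30:
zero (s+2): 2 + j30 → |·| = √(2²+30²) = √904 ≈ 30.067, ∠ = arctan(30/2) ≈ 86.19°
zero (s+8): 8 + j30 → |·| = √(8²+30²) = √964 ≈ 31.048, ∠ = arctan(30/8) ≈ 75.07°
pole (s+3): 3 + j30 → |·| = √(3²+30²) = √909 ≈ 30.15, ∠ = arctan(30/3) ≈ 84.29°
pole (s+20): 20 + j30 → |·| = √(20²+30²) = √1300 ≈ 36.056, ∠ = arctan(30/20) ≈ 56.31°
pole (s+100): 100 + j30 → |·| = √(100²+30²) = √10900 ≈ 104.4, ∠ = arctan(30/100) ≈ 16.70°
|G| = 10 · 933.52 / 1.1349e+05 ≈ 0.082256
Gain = 20 log₁₀(0.082256) ≈ -21.70 dB

-21.7 dB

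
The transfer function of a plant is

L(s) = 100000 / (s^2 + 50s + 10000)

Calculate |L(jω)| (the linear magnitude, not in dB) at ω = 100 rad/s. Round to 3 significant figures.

At s = jω = j100:
quadratic: (j100)² + 50·j100 + 10000 = 0 + j5000 → |·| ≈ 5000, ∠ ≈ 90.00°
|L| = 100000 / 5000 ≈ 20

20.0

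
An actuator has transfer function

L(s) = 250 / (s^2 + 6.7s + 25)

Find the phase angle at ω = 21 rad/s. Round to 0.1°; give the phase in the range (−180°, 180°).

At s = jω = j21:
quadratic: (j21)² + 6.7·j21 + 25 = -416 + j140.7 → |·| ≈ 439.15, ∠ ≈ 161.31°
∠L = 0.00° − 161.31° = -161.31°

-161.3°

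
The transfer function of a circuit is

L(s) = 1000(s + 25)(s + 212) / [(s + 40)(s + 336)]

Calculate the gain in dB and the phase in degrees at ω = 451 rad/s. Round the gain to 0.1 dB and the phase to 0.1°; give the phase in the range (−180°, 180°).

At s = jω = j451:
zero (s+25): 25 + j451 → |·| = √(25²+451²) = √204026 ≈ 451.69, ∠ = arctan(451/25) ≈ 86.83°
zero (s+212): 212 + j451 → |·| = √(212²+451²) = √248345 ≈ 498.34, ∠ = arctan(451/212) ≈ 64.82°
pole (s+40): 40 + j451 → |·| = √(40²+451²) = √205001 ≈ 452.77, ∠ = arctan(451/40) ≈ 84.93°
pole (s+336): 336 + j451 → |·| = √(336²+451²) = √316297 ≈ 562.4, ∠ = arctan(451/336) ≈ 53.31°
|L| = 1000 · 2.251e+05 / 2.5464e+05 ≈ 883.99
Gain = 20 log₁₀(883.99) ≈ 58.93 dB
∠L = 151.65° − 138.24° = 13.41°

58.9 dB, 13.4°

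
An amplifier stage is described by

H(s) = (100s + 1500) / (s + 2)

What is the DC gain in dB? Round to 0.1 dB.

57.5 dB

H(0) = 1500 / 2 = 750
20 log₁₀(750) ≈ 57.50 dB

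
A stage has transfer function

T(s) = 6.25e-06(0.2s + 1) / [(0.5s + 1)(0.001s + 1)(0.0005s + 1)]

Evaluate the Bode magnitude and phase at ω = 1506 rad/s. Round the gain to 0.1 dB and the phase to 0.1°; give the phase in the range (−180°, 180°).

At ω = 1506 rad/s:
zero (1 + j1506·0.2) = 1 + j301.2 → |·| ≈ 301.2, ∠ ≈ 89.81°
pole (1 + j1506·0.5) = 1 + j753 → |·| ≈ 753, ∠ ≈ 89.92°
pole (1 + j1506·0.001) = 1 + j1.506 → |·| ≈ 1.8078, ∠ ≈ 56.42°
pole (1 + j1506·0.0005) = 1 + j0.753 → |·| ≈ 1.2518, ∠ ≈ 36.98°
|T| = 6.25e-06 · 301.2 / (753 · 1.8078 · 1.2518) ≈ 1.1047e-06
Gain = 20 log₁₀(1.1047e-06) ≈ -119.14 dB
∠T = (89.81°) − (89.92° + 56.42° + 36.98°) = -93.51°

-119.1 dB, -93.5°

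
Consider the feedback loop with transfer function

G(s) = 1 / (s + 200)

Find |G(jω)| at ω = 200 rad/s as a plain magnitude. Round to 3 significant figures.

0.00354

At s = jω = j200:
pole (s+200): 200 + j200 → |·| = √(200²+200²) = √80000 ≈ 282.84, ∠ = arctan(200/200) ≈ 45.00°
|G| = 1 / 282.84 ≈ 0.0035356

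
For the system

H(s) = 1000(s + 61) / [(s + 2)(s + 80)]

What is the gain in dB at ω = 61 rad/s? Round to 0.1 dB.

At s = jω = j61:
zero (s+61): 61 + j61 → |·| = √(61²+61²) = √7442 ≈ 86.267, ∠ = arctan(61/61) ≈ 45.00°
pole (s+2): 2 + j61 → |·| = √(2²+61²) = √3725 ≈ 61.033, ∠ = arctan(61/2) ≈ 88.12°
pole (s+80): 80 + j61 → |·| = √(80²+61²) = √10121 ≈ 100.6, ∠ = arctan(61/80) ≈ 37.33°
|H| = 1000 · 86.267 / 6139.9 ≈ 14.05
Gain = 20 log₁₀(14.05) ≈ 22.95 dB

23.0 dB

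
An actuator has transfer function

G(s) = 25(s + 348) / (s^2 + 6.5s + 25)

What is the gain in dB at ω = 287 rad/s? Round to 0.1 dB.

-17.3 dB

At s = jω = j287:
zero (s+348): 348 + j287 → |·| = √(348²+287²) = √203473 ≈ 451.08, ∠ = arctan(287/348) ≈ 39.51°
quadratic: (j287)² + 6.5·j287 + 25 = -82344 + j1865.5 → |·| ≈ 82365, ∠ ≈ 178.70°
|G| = 25 · 451.08 / 82365 ≈ 0.13691
Gain = 20 log₁₀(0.13691) ≈ -17.27 dB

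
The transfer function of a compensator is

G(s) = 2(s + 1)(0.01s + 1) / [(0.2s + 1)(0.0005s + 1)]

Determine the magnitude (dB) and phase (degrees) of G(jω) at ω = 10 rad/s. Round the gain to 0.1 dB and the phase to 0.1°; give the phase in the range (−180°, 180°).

19.1 dB, 26.3°

At ω = 10 rad/s:
zero (1 + j10·1) = 1 + j10 → |·| ≈ 10.05, ∠ ≈ 84.29°
zero (1 + j10·0.01) = 1 + j0.1 → |·| ≈ 1.005, ∠ ≈ 5.71°
pole (1 + j10·0.2) = 1 + j2 → |·| ≈ 2.2361, ∠ ≈ 63.43°
pole (1 + j10·0.0005) = 1 + j0.005 → |·| ≈ 1, ∠ ≈ 0.29°
|G| = 2 · 10.05 · 1.005 / (2.2361 · 1) ≈ 9.0338
Gain = 20 log₁₀(9.0338) ≈ 19.12 dB
∠G = (84.29° + 5.71°) − (63.43° + 0.29°) = 26.28°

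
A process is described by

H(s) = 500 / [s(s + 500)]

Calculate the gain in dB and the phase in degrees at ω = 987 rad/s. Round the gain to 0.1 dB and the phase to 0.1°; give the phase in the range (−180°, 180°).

At s = jω = j987:
pole (s+500): 500 + j987 → |·| = √(500²+987²) = √1224169 ≈ 1106.4, ∠ = arctan(987/500) ≈ 63.13°
pole at origin: |s| = 987, ∠ = 90.00° (in denominator)
|H| = 500 / 1.092e+06 ≈ 0.00045788
Gain = 20 log₁₀(0.00045788) ≈ -66.78 dB
∠H = 0.00° − 153.13° = -153.13°

-66.8 dB, -153.1°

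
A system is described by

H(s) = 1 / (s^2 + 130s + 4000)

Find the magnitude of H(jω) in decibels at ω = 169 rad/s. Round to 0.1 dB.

Substitute s = j169:
Numerator: 1 = 1 + j0
Denominator: (j169)^2 + 130(j169) + 4000 = -24561 + j21970
|N| = √(1² + 0²) ≈ 1, ∠N ≈ 0.00°
|D| = √(24561² + 21970²) ≈ 32953, ∠D ≈ 138.19°
|H| = 1 / 32953 ≈ 3.0346e-05
Gain = 20 log₁₀(3.0346e-05) ≈ -90.36 dB

-90.4 dB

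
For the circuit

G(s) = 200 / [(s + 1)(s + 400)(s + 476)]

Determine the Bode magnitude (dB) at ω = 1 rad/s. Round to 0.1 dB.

At s = jω = j1:
pole (s+1): 1 + j1 → |·| = √(1²+1²) = √2 ≈ 1.4142, ∠ = arctan(1/1) ≈ 45.00°
pole (s+400): 400 + j1 → |·| = √(400²+1²) = √160001 ≈ 400, ∠ = arctan(1/400) ≈ 0.14°
pole (s+476): 476 + j1 → |·| = √(476²+1²) = √226577 ≈ 476, ∠ = arctan(1/476) ≈ 0.12°
|G| = 200 / 2.6926e+05 ≈ 0.00074278
Gain = 20 log₁₀(0.00074278) ≈ -62.58 dB

-62.6 dB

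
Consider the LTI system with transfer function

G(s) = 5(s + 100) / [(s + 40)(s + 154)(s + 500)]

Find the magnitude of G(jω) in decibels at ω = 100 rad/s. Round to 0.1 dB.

-83.1 dB

At s = jω = j100:
zero (s+100): 100 + j100 → |·| = √(100²+100²) = √20000 ≈ 141.42, ∠ = arctan(100/100) ≈ 45.00°
pole (s+40): 40 + j100 → |·| = √(40²+100²) = √11600 ≈ 107.7, ∠ = arctan(100/40) ≈ 68.20°
pole (s+154): 154 + j100 → |·| = √(154²+100²) = √33716 ≈ 183.62, ∠ = arctan(100/154) ≈ 33.00°
pole (s+500): 500 + j100 → |·| = √(500²+100²) = √260000 ≈ 509.9, ∠ = arctan(100/500) ≈ 11.31°
|G| = 5 · 141.42 / 1.0084e+07 ≈ 7.0121e-05
Gain = 20 log₁₀(7.0121e-05) ≈ -83.08 dB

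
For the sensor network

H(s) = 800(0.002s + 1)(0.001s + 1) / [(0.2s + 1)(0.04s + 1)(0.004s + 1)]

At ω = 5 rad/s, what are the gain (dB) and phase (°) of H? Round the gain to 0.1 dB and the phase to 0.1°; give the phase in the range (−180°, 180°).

At ω = 5 rad/s:
zero (1 + j5·0.002) = 1 + j0.01 → |·| ≈ 1, ∠ ≈ 0.57°
zero (1 + j5·0.001) = 1 + j0.005 → |·| ≈ 1, ∠ ≈ 0.29°
pole (1 + j5·0.2) = 1 + j1 → |·| ≈ 1.4142, ∠ ≈ 45.00°
pole (1 + j5·0.04) = 1 + j0.2 → |·| ≈ 1.0198, ∠ ≈ 11.31°
pole (1 + j5·0.004) = 1 + j0.02 → |·| ≈ 1.0002, ∠ ≈ 1.15°
|H| = 800 · 1 · 1 / (1.4142 · 1.0198 · 1.0002) ≈ 554.6
Gain = 20 log₁₀(554.6) ≈ 54.88 dB
∠H = (0.57° + 0.29°) − (45.00° + 11.31° + 1.15°) = -56.60°

54.9 dB, -56.6°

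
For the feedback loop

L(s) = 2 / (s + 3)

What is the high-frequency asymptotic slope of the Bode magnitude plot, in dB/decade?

Each pole contributes −20 dB/decade at high frequency; each zero contributes +20 dB/decade.
Net: 0 zero(s) − 1 pole(s) → -20 dB/decade.

-20 dB/decade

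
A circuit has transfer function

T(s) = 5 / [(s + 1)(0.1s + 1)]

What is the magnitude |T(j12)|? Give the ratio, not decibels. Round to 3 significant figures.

At ω = 12 rad/s:
pole (1 + j12·1) = 1 + j12 → |·| ≈ 12.042, ∠ ≈ 85.24°
pole (1 + j12·0.1) = 1 + j1.2 → |·| ≈ 1.562, ∠ ≈ 50.19°
|T| = 5 · 1 / (12.042 · 1.562) ≈ 0.26582

0.266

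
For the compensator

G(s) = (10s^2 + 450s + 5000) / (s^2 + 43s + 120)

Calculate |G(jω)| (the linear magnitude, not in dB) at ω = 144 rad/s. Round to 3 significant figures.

Substitute s = j144:
Numerator: 10(j144)^2 + 450(j144) + 5000 = -202360 + j64800
Denominator: (j144)^2 + 43(j144) + 120 = -20616 + j6192
|N| = √(202360² + 64800²) ≈ 2.1248e+05, ∠N ≈ 162.24°
|D| = √(20616² + 6192²) ≈ 21526, ∠D ≈ 163.28°
|G| = 2.1248e+05 / 21526 ≈ 9.8709

9.87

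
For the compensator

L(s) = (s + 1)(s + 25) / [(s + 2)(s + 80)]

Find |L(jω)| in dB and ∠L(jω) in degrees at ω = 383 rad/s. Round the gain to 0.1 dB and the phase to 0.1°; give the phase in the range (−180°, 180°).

-0.2 dB, 8.2°

At s = jω = j383:
zero (s+1): 1 + j383 → |·| = √(1²+383²) = √146690 ≈ 383, ∠ = arctan(383/1) ≈ 89.85°
zero (s+25): 25 + j383 → |·| = √(25²+383²) = √147314 ≈ 383.82, ∠ = arctan(383/25) ≈ 86.27°
pole (s+2): 2 + j383 → |·| = √(2²+383²) = √146693 ≈ 383.01, ∠ = arctan(383/2) ≈ 89.70°
pole (s+80): 80 + j383 → |·| = √(80²+383²) = √153089 ≈ 391.27, ∠ = arctan(383/80) ≈ 78.20°
|L| = 1 · 1.47e+05 / 1.4986e+05 ≈ 0.98092
Gain = 20 log₁₀(0.98092) ≈ -0.17 dB
∠L = 176.12° − 167.90° = 8.22°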